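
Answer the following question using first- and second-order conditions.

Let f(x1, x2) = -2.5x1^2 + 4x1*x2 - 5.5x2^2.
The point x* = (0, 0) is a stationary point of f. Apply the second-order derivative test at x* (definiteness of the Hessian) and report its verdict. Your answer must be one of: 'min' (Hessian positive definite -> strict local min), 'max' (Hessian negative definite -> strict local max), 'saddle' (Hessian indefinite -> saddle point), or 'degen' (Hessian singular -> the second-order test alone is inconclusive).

Compute the Hessian H = grad^2 f:
  H = [[-5, 4], [4, -11]]
Verify stationarity: grad f(x*) = H x* + g = (0, 0).
Eigenvalues of H: -13, -3.
Both eigenvalues < 0, so H is negative definite -> x* is a strict local max.

max


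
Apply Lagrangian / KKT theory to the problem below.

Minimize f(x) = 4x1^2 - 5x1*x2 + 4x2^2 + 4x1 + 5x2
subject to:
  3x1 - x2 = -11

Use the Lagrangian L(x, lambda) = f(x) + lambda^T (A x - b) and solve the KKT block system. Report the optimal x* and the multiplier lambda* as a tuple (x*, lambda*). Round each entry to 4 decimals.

Form the Lagrangian:
  L(x, lambda) = (1/2) x^T Q x + c^T x + lambda^T (A x - b)
Stationarity (grad_x L = 0): Q x + c + A^T lambda = 0.
Primal feasibility: A x = b.

This gives the KKT block system:
  [ Q   A^T ] [ x     ]   [-c ]
  [ A    0  ] [ lambda ] = [ b ]

Solving the linear system:
  x*      = (-4.56, -2.68)
  lambda* = (6.36)
  f(x*)   = 19.16

x* = (-4.56, -2.68), lambda* = (6.36)


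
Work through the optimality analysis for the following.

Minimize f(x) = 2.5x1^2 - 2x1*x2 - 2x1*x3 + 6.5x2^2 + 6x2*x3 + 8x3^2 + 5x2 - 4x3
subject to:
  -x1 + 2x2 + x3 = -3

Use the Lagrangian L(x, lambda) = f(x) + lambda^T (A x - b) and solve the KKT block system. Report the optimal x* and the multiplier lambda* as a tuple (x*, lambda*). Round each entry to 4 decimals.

Form the Lagrangian:
  L(x, lambda) = (1/2) x^T Q x + c^T x + lambda^T (A x - b)
Stationarity (grad_x L = 0): Q x + c + A^T lambda = 0.
Primal feasibility: A x = b.

This gives the KKT block system:
  [ Q   A^T ] [ x     ]   [-c ]
  [ A    0  ] [ lambda ] = [ b ]

Solving the linear system:
  x*      = (0.7815, -1.3631, 0.5077)
  lambda* = (5.6185)
  f(x*)   = 4.0046

x* = (0.7815, -1.3631, 0.5077), lambda* = (5.6185)


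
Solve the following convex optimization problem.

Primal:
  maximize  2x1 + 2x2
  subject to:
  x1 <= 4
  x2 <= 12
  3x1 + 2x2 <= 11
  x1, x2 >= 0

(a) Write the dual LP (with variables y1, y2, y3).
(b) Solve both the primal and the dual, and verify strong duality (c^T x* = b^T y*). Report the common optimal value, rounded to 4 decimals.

The standard primal-dual pair for 'max c^T x s.t. A x <= b, x >= 0' is:
  Dual:  min b^T y  s.t.  A^T y >= c,  y >= 0.

So the dual LP is:
  minimize  4y1 + 12y2 + 11y3
  subject to:
    y1 + 3y3 >= 2
    y2 + 2y3 >= 2
    y1, y2, y3 >= 0

Solving the primal: x* = (0, 5.5).
  primal value c^T x* = 11.
Solving the dual: y* = (0, 0, 1).
  dual value b^T y* = 11.
Strong duality: c^T x* = b^T y*. Confirmed.

11


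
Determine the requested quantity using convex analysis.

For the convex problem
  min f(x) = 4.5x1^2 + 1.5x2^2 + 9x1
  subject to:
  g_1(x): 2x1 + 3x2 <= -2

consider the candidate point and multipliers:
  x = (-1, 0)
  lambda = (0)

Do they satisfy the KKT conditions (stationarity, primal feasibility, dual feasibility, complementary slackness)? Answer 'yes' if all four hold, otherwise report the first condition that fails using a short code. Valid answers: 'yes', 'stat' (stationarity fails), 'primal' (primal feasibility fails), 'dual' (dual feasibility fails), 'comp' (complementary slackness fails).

Gradient of f: grad f(x) = Q x + c = (0, 0)
Constraint values g_i(x) = a_i^T x - b_i:
  g_1((-1, 0)) = 0
Stationarity residual: grad f(x) + sum_i lambda_i a_i = (0, 0)
  -> stationarity OK
Primal feasibility (all g_i <= 0): OK
Dual feasibility (all lambda_i >= 0): OK
Complementary slackness (lambda_i * g_i(x) = 0 for all i): OK

Verdict: yes, KKT holds.

yes


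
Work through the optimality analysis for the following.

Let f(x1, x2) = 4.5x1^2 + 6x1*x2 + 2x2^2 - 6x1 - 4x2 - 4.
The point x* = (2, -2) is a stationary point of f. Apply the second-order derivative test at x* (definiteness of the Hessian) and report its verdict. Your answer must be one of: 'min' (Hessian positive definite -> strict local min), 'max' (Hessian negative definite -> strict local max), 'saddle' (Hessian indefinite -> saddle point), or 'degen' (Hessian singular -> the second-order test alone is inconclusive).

Compute the Hessian H = grad^2 f:
  H = [[9, 6], [6, 4]]
Verify stationarity: grad f(x*) = H x* + g = (0, 0).
Eigenvalues of H: 0, 13.
H has a zero eigenvalue (singular; positive semidefinite but not definite), so H is neither positive definite, negative definite, nor indefinite. The second-order test alone is inconclusive -> degen.
(Indeed, f is constant along the null direction of H through x*, so x* is not a strict local extremum.)

degen


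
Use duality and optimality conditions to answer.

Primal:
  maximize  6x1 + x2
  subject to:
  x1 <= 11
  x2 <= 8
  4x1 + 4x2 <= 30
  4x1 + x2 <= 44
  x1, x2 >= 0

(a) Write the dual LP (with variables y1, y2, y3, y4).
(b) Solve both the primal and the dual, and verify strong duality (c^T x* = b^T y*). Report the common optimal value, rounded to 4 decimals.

The standard primal-dual pair for 'max c^T x s.t. A x <= b, x >= 0' is:
  Dual:  min b^T y  s.t.  A^T y >= c,  y >= 0.

So the dual LP is:
  minimize  11y1 + 8y2 + 30y3 + 44y4
  subject to:
    y1 + 4y3 + 4y4 >= 6
    y2 + 4y3 + y4 >= 1
    y1, y2, y3, y4 >= 0

Solving the primal: x* = (7.5, 0).
  primal value c^T x* = 45.
Solving the dual: y* = (0, 0, 1.5, 0).
  dual value b^T y* = 45.
Strong duality: c^T x* = b^T y*. Confirmed.

45


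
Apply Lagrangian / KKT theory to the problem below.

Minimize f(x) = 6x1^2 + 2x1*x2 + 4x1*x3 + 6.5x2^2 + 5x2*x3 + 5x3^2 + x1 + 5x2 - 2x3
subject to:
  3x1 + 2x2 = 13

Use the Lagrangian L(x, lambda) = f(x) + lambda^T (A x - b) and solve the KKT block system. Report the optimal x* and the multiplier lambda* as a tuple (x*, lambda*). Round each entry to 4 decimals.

Form the Lagrangian:
  L(x, lambda) = (1/2) x^T Q x + c^T x + lambda^T (A x - b)
Stationarity (grad_x L = 0): Q x + c + A^T lambda = 0.
Primal feasibility: A x = b.

This gives the KKT block system:
  [ Q   A^T ] [ x     ]   [-c ]
  [ A    0  ] [ lambda ] = [ b ]

Solving the linear system:
  x*      = (3.2204, 1.6694, -1.9229)
  lambda* = (-11.7641)
  f(x*)   = 84.1734

x* = (3.2204, 1.6694, -1.9229), lambda* = (-11.7641)


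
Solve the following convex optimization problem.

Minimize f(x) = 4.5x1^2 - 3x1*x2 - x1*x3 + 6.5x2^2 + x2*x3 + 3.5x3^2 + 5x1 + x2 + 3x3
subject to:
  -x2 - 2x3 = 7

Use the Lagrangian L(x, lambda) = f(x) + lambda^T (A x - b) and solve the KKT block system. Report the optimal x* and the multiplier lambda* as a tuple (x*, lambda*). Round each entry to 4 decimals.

Form the Lagrangian:
  L(x, lambda) = (1/2) x^T Q x + c^T x + lambda^T (A x - b)
Stationarity (grad_x L = 0): Q x + c + A^T lambda = 0.
Primal feasibility: A x = b.

This gives the KKT block system:
  [ Q   A^T ] [ x     ]   [-c ]
  [ A    0  ] [ lambda ] = [ b ]

Solving the linear system:
  x*      = (-1.1702, -0.8128, -3.0936)
  lambda* = (-9.1489)
  f(x*)   = 24.0489

x* = (-1.1702, -0.8128, -3.0936), lambda* = (-9.1489)


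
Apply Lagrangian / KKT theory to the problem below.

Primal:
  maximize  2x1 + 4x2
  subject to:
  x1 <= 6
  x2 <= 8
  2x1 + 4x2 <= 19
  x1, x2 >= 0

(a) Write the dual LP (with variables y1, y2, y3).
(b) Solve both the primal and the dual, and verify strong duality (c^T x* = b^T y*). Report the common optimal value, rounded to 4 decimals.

The standard primal-dual pair for 'max c^T x s.t. A x <= b, x >= 0' is:
  Dual:  min b^T y  s.t.  A^T y >= c,  y >= 0.

So the dual LP is:
  minimize  6y1 + 8y2 + 19y3
  subject to:
    y1 + 2y3 >= 2
    y2 + 4y3 >= 4
    y1, y2, y3 >= 0

Solving the primal: x* = (0, 4.75).
  primal value c^T x* = 19.
Solving the dual: y* = (0, 0, 1).
  dual value b^T y* = 19.
Strong duality: c^T x* = b^T y*. Confirmed.

19


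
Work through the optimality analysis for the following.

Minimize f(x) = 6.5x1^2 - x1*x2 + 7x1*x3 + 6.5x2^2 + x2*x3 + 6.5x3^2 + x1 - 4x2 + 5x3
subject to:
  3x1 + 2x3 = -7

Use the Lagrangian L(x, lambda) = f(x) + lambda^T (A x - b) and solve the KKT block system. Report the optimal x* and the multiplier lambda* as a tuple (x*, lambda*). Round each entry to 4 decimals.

Form the Lagrangian:
  L(x, lambda) = (1/2) x^T Q x + c^T x + lambda^T (A x - b)
Stationarity (grad_x L = 0): Q x + c + A^T lambda = 0.
Primal feasibility: A x = b.

This gives the KKT block system:
  [ Q   A^T ] [ x     ]   [-c ]
  [ A    0  ] [ lambda ] = [ b ]

Solving the linear system:
  x*      = (-1.7241, 0.2454, -0.9139)
  lambda* = (9.3519)
  f(x*)   = 29.094

x* = (-1.7241, 0.2454, -0.9139), lambda* = (9.3519)


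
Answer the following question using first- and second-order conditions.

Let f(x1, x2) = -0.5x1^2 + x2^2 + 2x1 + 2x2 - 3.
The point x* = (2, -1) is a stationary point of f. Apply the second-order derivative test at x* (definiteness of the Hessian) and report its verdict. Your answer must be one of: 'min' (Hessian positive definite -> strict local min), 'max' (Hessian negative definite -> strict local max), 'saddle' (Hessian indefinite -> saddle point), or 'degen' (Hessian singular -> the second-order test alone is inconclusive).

Compute the Hessian H = grad^2 f:
  H = [[-1, 0], [0, 2]]
Verify stationarity: grad f(x*) = H x* + g = (0, 0).
Eigenvalues of H: -1, 2.
Eigenvalues have mixed signs, so H is indefinite -> x* is a saddle point.

saddle


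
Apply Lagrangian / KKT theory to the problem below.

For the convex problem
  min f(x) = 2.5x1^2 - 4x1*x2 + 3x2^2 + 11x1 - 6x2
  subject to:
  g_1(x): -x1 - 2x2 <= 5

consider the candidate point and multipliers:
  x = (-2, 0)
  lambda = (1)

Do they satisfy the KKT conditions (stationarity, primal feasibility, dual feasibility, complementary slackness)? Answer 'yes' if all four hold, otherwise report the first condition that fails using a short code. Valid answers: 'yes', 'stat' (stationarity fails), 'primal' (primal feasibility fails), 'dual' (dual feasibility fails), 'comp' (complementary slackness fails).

Gradient of f: grad f(x) = Q x + c = (1, 2)
Constraint values g_i(x) = a_i^T x - b_i:
  g_1((-2, 0)) = -3
Stationarity residual: grad f(x) + sum_i lambda_i a_i = (0, 0)
  -> stationarity OK
Primal feasibility (all g_i <= 0): OK
Dual feasibility (all lambda_i >= 0): OK
Complementary slackness (lambda_i * g_i(x) = 0 for all i): FAILS

Verdict: the first failing condition is complementary_slackness -> comp.

comp


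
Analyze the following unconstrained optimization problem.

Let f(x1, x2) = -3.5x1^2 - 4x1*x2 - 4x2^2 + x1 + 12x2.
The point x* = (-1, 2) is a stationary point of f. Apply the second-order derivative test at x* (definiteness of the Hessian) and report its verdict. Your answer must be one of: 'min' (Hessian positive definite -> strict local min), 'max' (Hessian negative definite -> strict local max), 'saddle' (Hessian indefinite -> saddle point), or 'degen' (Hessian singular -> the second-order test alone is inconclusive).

Compute the Hessian H = grad^2 f:
  H = [[-7, -4], [-4, -8]]
Verify stationarity: grad f(x*) = H x* + g = (0, 0).
Eigenvalues of H: -11.5311, -3.4689.
Both eigenvalues < 0, so H is negative definite -> x* is a strict local max.

max


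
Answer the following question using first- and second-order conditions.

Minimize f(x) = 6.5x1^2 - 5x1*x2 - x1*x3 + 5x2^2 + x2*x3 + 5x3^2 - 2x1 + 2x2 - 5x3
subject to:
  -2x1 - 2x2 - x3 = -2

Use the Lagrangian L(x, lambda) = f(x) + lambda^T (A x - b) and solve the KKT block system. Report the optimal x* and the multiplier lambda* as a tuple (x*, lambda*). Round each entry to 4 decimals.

Form the Lagrangian:
  L(x, lambda) = (1/2) x^T Q x + c^T x + lambda^T (A x - b)
Stationarity (grad_x L = 0): Q x + c + A^T lambda = 0.
Primal feasibility: A x = b.

This gives the KKT block system:
  [ Q   A^T ] [ x     ]   [-c ]
  [ A    0  ] [ lambda ] = [ b ]

Solving the linear system:
  x*      = (0.4681, 0.209, 0.6457)
  lambda* = (1.1976)
  f(x*)   = -0.6757

x* = (0.4681, 0.209, 0.6457), lambda* = (1.1976)


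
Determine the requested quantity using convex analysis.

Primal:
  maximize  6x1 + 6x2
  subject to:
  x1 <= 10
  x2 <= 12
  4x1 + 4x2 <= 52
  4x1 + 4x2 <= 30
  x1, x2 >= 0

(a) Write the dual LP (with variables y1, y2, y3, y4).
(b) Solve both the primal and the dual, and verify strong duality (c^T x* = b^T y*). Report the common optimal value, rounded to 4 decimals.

The standard primal-dual pair for 'max c^T x s.t. A x <= b, x >= 0' is:
  Dual:  min b^T y  s.t.  A^T y >= c,  y >= 0.

So the dual LP is:
  minimize  10y1 + 12y2 + 52y3 + 30y4
  subject to:
    y1 + 4y3 + 4y4 >= 6
    y2 + 4y3 + 4y4 >= 6
    y1, y2, y3, y4 >= 0

Solving the primal: x* = (7.5, 0).
  primal value c^T x* = 45.
Solving the dual: y* = (0, 0, 0, 1.5).
  dual value b^T y* = 45.
Strong duality: c^T x* = b^T y*. Confirmed.

45


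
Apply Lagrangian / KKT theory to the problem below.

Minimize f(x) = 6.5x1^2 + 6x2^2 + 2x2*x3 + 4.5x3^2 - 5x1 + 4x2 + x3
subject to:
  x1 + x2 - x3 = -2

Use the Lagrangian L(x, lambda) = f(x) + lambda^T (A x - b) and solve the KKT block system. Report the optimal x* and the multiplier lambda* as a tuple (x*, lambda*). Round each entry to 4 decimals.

Form the Lagrangian:
  L(x, lambda) = (1/2) x^T Q x + c^T x + lambda^T (A x - b)
Stationarity (grad_x L = 0): Q x + c + A^T lambda = 0.
Primal feasibility: A x = b.

This gives the KKT block system:
  [ Q   A^T ] [ x     ]   [-c ]
  [ A    0  ] [ lambda ] = [ b ]

Solving the linear system:
  x*      = (-0.1235, -1.0256, 0.8508)
  lambda* = (6.6061)
  f(x*)   = 5.289

x* = (-0.1235, -1.0256, 0.8508), lambda* = (6.6061)


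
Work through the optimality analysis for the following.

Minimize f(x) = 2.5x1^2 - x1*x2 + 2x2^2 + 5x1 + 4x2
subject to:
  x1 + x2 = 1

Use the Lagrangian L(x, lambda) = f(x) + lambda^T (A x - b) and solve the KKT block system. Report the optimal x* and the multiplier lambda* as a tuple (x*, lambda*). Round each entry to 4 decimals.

Form the Lagrangian:
  L(x, lambda) = (1/2) x^T Q x + c^T x + lambda^T (A x - b)
Stationarity (grad_x L = 0): Q x + c + A^T lambda = 0.
Primal feasibility: A x = b.

This gives the KKT block system:
  [ Q   A^T ] [ x     ]   [-c ]
  [ A    0  ] [ lambda ] = [ b ]

Solving the linear system:
  x*      = (0.3636, 0.6364)
  lambda* = (-6.1818)
  f(x*)   = 5.2727

x* = (0.3636, 0.6364), lambda* = (-6.1818)


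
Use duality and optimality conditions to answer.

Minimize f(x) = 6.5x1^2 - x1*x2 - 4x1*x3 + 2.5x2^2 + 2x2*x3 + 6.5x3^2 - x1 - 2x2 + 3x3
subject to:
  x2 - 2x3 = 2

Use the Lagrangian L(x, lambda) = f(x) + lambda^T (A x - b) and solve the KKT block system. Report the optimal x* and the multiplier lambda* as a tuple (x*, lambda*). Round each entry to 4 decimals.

Form the Lagrangian:
  L(x, lambda) = (1/2) x^T Q x + c^T x + lambda^T (A x - b)
Stationarity (grad_x L = 0): Q x + c + A^T lambda = 0.
Primal feasibility: A x = b.

This gives the KKT block system:
  [ Q   A^T ] [ x     ]   [-c ]
  [ A    0  ] [ lambda ] = [ b ]

Solving the linear system:
  x*      = (-0.0302, 0.8692, -0.5654)
  lambda* = (-1.2455)
  f(x*)   = -0.4567

x* = (-0.0302, 0.8692, -0.5654), lambda* = (-1.2455)


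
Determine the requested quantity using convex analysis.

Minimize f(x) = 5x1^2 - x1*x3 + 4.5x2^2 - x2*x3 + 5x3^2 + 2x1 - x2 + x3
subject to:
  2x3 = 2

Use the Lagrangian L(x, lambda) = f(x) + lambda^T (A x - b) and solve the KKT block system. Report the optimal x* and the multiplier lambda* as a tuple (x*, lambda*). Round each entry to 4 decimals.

Form the Lagrangian:
  L(x, lambda) = (1/2) x^T Q x + c^T x + lambda^T (A x - b)
Stationarity (grad_x L = 0): Q x + c + A^T lambda = 0.
Primal feasibility: A x = b.

This gives the KKT block system:
  [ Q   A^T ] [ x     ]   [-c ]
  [ A    0  ] [ lambda ] = [ b ]

Solving the linear system:
  x*      = (-0.1, 0.2222, 1)
  lambda* = (-5.4389)
  f(x*)   = 5.7278

x* = (-0.1, 0.2222, 1), lambda* = (-5.4389)


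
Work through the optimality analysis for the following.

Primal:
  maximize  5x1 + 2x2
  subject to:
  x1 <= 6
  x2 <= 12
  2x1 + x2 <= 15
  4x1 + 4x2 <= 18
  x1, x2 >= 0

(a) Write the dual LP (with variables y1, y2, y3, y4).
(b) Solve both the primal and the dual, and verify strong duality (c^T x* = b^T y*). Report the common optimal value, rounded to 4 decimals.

The standard primal-dual pair for 'max c^T x s.t. A x <= b, x >= 0' is:
  Dual:  min b^T y  s.t.  A^T y >= c,  y >= 0.

So the dual LP is:
  minimize  6y1 + 12y2 + 15y3 + 18y4
  subject to:
    y1 + 2y3 + 4y4 >= 5
    y2 + y3 + 4y4 >= 2
    y1, y2, y3, y4 >= 0

Solving the primal: x* = (4.5, 0).
  primal value c^T x* = 22.5.
Solving the dual: y* = (0, 0, 0, 1.25).
  dual value b^T y* = 22.5.
Strong duality: c^T x* = b^T y*. Confirmed.

22.5


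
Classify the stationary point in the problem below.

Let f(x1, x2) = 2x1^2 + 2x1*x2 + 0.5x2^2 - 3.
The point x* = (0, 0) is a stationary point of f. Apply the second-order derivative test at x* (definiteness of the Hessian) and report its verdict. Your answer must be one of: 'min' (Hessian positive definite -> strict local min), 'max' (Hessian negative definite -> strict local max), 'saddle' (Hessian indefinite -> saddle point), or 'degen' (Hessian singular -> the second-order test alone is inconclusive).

Compute the Hessian H = grad^2 f:
  H = [[4, 2], [2, 1]]
Verify stationarity: grad f(x*) = H x* + g = (0, 0).
Eigenvalues of H: 0, 5.
H has a zero eigenvalue (singular; positive semidefinite but not definite), so H is neither positive definite, negative definite, nor indefinite. The second-order test alone is inconclusive -> degen.
(Indeed, f is constant along the null direction of H through x*, so x* is not a strict local extremum.)

degen


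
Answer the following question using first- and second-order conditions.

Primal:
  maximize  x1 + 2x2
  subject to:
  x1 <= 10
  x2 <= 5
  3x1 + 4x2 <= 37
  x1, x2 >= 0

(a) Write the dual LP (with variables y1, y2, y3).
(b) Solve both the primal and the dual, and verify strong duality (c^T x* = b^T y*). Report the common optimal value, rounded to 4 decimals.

The standard primal-dual pair for 'max c^T x s.t. A x <= b, x >= 0' is:
  Dual:  min b^T y  s.t.  A^T y >= c,  y >= 0.

So the dual LP is:
  minimize  10y1 + 5y2 + 37y3
  subject to:
    y1 + 3y3 >= 1
    y2 + 4y3 >= 2
    y1, y2, y3 >= 0

Solving the primal: x* = (5.6667, 5).
  primal value c^T x* = 15.6667.
Solving the dual: y* = (0, 0.6667, 0.3333).
  dual value b^T y* = 15.6667.
Strong duality: c^T x* = b^T y*. Confirmed.

15.6667


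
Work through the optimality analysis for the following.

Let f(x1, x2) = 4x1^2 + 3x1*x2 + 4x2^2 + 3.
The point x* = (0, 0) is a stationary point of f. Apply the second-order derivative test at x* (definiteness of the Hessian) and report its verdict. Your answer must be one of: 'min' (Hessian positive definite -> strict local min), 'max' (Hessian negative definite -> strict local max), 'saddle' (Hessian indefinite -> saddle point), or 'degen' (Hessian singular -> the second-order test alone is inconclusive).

Compute the Hessian H = grad^2 f:
  H = [[8, 3], [3, 8]]
Verify stationarity: grad f(x*) = H x* + g = (0, 0).
Eigenvalues of H: 5, 11.
Both eigenvalues > 0, so H is positive definite -> x* is a strict local min.

min


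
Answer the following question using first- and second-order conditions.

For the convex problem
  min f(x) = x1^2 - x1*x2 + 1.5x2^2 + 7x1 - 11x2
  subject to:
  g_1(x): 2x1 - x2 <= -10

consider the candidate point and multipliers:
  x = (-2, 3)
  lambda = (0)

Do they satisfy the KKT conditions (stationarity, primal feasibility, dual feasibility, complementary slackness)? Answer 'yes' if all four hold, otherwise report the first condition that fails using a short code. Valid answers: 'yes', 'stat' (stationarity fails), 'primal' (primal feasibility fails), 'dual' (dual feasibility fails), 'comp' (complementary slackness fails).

Gradient of f: grad f(x) = Q x + c = (0, 0)
Constraint values g_i(x) = a_i^T x - b_i:
  g_1((-2, 3)) = 3
Stationarity residual: grad f(x) + sum_i lambda_i a_i = (0, 0)
  -> stationarity OK
Primal feasibility (all g_i <= 0): FAILS
Dual feasibility (all lambda_i >= 0): OK
Complementary slackness (lambda_i * g_i(x) = 0 for all i): OK

Verdict: the first failing condition is primal_feasibility -> primal.

primal


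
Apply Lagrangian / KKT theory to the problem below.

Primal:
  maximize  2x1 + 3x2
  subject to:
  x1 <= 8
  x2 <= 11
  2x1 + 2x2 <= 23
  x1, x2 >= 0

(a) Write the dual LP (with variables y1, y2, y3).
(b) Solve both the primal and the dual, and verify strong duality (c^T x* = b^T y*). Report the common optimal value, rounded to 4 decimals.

The standard primal-dual pair for 'max c^T x s.t. A x <= b, x >= 0' is:
  Dual:  min b^T y  s.t.  A^T y >= c,  y >= 0.

So the dual LP is:
  minimize  8y1 + 11y2 + 23y3
  subject to:
    y1 + 2y3 >= 2
    y2 + 2y3 >= 3
    y1, y2, y3 >= 0

Solving the primal: x* = (0.5, 11).
  primal value c^T x* = 34.
Solving the dual: y* = (0, 1, 1).
  dual value b^T y* = 34.
Strong duality: c^T x* = b^T y*. Confirmed.

34


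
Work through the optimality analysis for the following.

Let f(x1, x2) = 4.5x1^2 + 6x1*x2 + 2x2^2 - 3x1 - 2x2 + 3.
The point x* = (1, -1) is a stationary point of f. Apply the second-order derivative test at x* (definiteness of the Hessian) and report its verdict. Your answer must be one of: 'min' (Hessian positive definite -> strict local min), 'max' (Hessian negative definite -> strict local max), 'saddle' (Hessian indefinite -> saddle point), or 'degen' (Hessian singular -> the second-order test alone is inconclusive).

Compute the Hessian H = grad^2 f:
  H = [[9, 6], [6, 4]]
Verify stationarity: grad f(x*) = H x* + g = (0, 0).
Eigenvalues of H: 0, 13.
H has a zero eigenvalue (singular; positive semidefinite but not definite), so H is neither positive definite, negative definite, nor indefinite. The second-order test alone is inconclusive -> degen.
(Indeed, f is constant along the null direction of H through x*, so x* is not a strict local extremum.)

degen


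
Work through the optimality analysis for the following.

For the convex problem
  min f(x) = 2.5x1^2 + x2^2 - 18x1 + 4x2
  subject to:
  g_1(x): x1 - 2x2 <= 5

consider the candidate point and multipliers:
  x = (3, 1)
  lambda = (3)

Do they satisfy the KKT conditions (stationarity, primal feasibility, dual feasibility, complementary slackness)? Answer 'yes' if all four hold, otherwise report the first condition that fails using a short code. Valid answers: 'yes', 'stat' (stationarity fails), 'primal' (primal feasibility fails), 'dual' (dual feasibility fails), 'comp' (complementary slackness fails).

Gradient of f: grad f(x) = Q x + c = (-3, 6)
Constraint values g_i(x) = a_i^T x - b_i:
  g_1((3, 1)) = -4
Stationarity residual: grad f(x) + sum_i lambda_i a_i = (0, 0)
  -> stationarity OK
Primal feasibility (all g_i <= 0): OK
Dual feasibility (all lambda_i >= 0): OK
Complementary slackness (lambda_i * g_i(x) = 0 for all i): FAILS

Verdict: the first failing condition is complementary_slackness -> comp.

comp


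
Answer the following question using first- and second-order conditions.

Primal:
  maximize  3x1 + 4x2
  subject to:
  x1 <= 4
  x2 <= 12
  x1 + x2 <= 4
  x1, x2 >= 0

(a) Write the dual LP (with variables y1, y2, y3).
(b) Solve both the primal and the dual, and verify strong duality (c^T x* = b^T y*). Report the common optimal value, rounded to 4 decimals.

The standard primal-dual pair for 'max c^T x s.t. A x <= b, x >= 0' is:
  Dual:  min b^T y  s.t.  A^T y >= c,  y >= 0.

So the dual LP is:
  minimize  4y1 + 12y2 + 4y3
  subject to:
    y1 + y3 >= 3
    y2 + y3 >= 4
    y1, y2, y3 >= 0

Solving the primal: x* = (0, 4).
  primal value c^T x* = 16.
Solving the dual: y* = (0, 0, 4).
  dual value b^T y* = 16.
Strong duality: c^T x* = b^T y*. Confirmed.

16


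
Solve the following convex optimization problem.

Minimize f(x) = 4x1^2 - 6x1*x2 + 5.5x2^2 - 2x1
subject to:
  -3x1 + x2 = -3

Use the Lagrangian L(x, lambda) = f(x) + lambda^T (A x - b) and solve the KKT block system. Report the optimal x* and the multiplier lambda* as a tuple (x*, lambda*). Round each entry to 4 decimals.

Form the Lagrangian:
  L(x, lambda) = (1/2) x^T Q x + c^T x + lambda^T (A x - b)
Stationarity (grad_x L = 0): Q x + c + A^T lambda = 0.
Primal feasibility: A x = b.

This gives the KKT block system:
  [ Q   A^T ] [ x     ]   [-c ]
  [ A    0  ] [ lambda ] = [ b ]

Solving the linear system:
  x*      = (1.169, 0.507)
  lambda* = (1.4366)
  f(x*)   = 0.9859

x* = (1.169, 0.507), lambda* = (1.4366)


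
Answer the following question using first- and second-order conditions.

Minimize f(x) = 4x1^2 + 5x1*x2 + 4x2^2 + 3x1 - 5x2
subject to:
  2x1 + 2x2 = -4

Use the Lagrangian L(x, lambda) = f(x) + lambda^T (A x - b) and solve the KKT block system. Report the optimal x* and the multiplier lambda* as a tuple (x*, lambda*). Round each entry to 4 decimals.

Form the Lagrangian:
  L(x, lambda) = (1/2) x^T Q x + c^T x + lambda^T (A x - b)
Stationarity (grad_x L = 0): Q x + c + A^T lambda = 0.
Primal feasibility: A x = b.

This gives the KKT block system:
  [ Q   A^T ] [ x     ]   [-c ]
  [ A    0  ] [ lambda ] = [ b ]

Solving the linear system:
  x*      = (-2.3333, 0.3333)
  lambda* = (7)
  f(x*)   = 9.6667

x* = (-2.3333, 0.3333), lambda* = (7)


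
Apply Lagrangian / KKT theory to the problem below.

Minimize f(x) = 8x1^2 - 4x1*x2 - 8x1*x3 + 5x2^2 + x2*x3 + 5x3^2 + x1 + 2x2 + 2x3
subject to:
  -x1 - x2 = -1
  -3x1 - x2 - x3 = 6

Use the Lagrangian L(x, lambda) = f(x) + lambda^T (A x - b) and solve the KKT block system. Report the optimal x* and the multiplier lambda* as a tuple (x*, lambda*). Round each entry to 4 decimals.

Form the Lagrangian:
  L(x, lambda) = (1/2) x^T Q x + c^T x + lambda^T (A x - b)
Stationarity (grad_x L = 0): Q x + c + A^T lambda = 0.
Primal feasibility: A x = b.

This gives the KKT block system:
  [ Q   A^T ] [ x     ]   [-c ]
  [ A    0  ] [ lambda ] = [ b ]

Solving the linear system:
  x*      = (-1.6545, 2.6545, -3.6909)
  lambda* = (50.4909, -19.0182)
  f(x*)   = 80.4364

x* = (-1.6545, 2.6545, -3.6909), lambda* = (50.4909, -19.0182)


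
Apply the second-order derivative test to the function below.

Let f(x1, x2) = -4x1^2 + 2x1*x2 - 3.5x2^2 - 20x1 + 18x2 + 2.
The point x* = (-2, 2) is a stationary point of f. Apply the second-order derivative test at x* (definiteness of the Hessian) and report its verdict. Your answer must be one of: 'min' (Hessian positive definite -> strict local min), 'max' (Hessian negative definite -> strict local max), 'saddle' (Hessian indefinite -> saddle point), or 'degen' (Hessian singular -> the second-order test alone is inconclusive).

Compute the Hessian H = grad^2 f:
  H = [[-8, 2], [2, -7]]
Verify stationarity: grad f(x*) = H x* + g = (0, 0).
Eigenvalues of H: -9.5616, -5.4384.
Both eigenvalues < 0, so H is negative definite -> x* is a strict local max.

max


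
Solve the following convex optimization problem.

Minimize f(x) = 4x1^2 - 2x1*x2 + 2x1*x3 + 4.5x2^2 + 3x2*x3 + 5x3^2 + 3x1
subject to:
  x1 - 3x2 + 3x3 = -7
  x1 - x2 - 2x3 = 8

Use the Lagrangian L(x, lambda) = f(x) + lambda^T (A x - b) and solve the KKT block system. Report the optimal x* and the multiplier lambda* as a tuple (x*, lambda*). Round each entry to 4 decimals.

Form the Lagrangian:
  L(x, lambda) = (1/2) x^T Q x + c^T x + lambda^T (A x - b)
Stationarity (grad_x L = 0): Q x + c + A^T lambda = 0.
Primal feasibility: A x = b.

This gives the KKT block system:
  [ Q   A^T ] [ x     ]   [-c ]
  [ A    0  ] [ lambda ] = [ b ]

Solving the linear system:
  x*      = (2, 0, -3)
  lambda* = (0, -13)
  f(x*)   = 55

x* = (2, 0, -3), lambda* = (0, -13)


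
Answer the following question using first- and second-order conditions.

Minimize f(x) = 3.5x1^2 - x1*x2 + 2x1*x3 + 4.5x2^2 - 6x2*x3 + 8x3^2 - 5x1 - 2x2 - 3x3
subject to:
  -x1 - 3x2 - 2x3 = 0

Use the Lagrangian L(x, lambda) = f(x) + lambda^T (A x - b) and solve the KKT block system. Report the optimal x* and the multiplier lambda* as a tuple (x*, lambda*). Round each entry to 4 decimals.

Form the Lagrangian:
  L(x, lambda) = (1/2) x^T Q x + c^T x + lambda^T (A x - b)
Stationarity (grad_x L = 0): Q x + c + A^T lambda = 0.
Primal feasibility: A x = b.

This gives the KKT block system:
  [ Q   A^T ] [ x     ]   [-c ]
  [ A    0  ] [ lambda ] = [ b ]

Solving the linear system:
  x*      = (0.5561, -0.1368, -0.0729)
  lambda* = (-1.1166)
  f(x*)   = -1.1441

x* = (0.5561, -0.1368, -0.0729), lambda* = (-1.1166)


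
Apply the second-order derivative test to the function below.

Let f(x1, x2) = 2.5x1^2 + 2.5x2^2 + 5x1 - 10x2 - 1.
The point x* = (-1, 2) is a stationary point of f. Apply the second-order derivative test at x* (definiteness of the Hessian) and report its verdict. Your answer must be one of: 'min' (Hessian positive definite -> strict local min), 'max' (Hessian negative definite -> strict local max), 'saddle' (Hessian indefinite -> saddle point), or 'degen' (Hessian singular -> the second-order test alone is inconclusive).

Compute the Hessian H = grad^2 f:
  H = [[5, 0], [0, 5]]
Verify stationarity: grad f(x*) = H x* + g = (0, 0).
Eigenvalues of H: 5, 5.
Both eigenvalues > 0, so H is positive definite -> x* is a strict local min.

min


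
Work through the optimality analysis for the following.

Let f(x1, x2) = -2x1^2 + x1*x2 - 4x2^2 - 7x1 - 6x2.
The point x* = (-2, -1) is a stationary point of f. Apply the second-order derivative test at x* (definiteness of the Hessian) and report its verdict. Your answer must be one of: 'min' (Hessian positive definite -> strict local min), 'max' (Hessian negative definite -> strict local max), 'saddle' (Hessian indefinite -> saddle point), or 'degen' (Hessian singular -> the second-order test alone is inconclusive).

Compute the Hessian H = grad^2 f:
  H = [[-4, 1], [1, -8]]
Verify stationarity: grad f(x*) = H x* + g = (0, 0).
Eigenvalues of H: -8.2361, -3.7639.
Both eigenvalues < 0, so H is negative definite -> x* is a strict local max.

max


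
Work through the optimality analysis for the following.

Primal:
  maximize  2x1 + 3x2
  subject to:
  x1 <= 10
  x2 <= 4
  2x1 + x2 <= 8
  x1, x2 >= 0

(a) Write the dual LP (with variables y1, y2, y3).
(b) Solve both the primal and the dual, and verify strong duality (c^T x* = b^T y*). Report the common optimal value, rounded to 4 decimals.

The standard primal-dual pair for 'max c^T x s.t. A x <= b, x >= 0' is:
  Dual:  min b^T y  s.t.  A^T y >= c,  y >= 0.

So the dual LP is:
  minimize  10y1 + 4y2 + 8y3
  subject to:
    y1 + 2y3 >= 2
    y2 + y3 >= 3
    y1, y2, y3 >= 0

Solving the primal: x* = (2, 4).
  primal value c^T x* = 16.
Solving the dual: y* = (0, 2, 1).
  dual value b^T y* = 16.
Strong duality: c^T x* = b^T y*. Confirmed.

16


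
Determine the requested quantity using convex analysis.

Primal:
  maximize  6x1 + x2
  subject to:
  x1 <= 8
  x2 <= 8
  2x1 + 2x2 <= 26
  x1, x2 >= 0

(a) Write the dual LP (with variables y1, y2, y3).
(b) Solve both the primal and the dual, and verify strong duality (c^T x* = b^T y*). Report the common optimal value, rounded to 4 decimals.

The standard primal-dual pair for 'max c^T x s.t. A x <= b, x >= 0' is:
  Dual:  min b^T y  s.t.  A^T y >= c,  y >= 0.

So the dual LP is:
  minimize  8y1 + 8y2 + 26y3
  subject to:
    y1 + 2y3 >= 6
    y2 + 2y3 >= 1
    y1, y2, y3 >= 0

Solving the primal: x* = (8, 5).
  primal value c^T x* = 53.
Solving the dual: y* = (5, 0, 0.5).
  dual value b^T y* = 53.
Strong duality: c^T x* = b^T y*. Confirmed.

53


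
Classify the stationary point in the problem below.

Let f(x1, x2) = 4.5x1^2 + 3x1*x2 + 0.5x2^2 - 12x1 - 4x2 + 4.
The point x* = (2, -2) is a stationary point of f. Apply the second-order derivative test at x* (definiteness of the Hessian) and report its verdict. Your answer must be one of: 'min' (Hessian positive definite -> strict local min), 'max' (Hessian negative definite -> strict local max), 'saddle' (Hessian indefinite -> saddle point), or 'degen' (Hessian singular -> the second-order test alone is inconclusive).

Compute the Hessian H = grad^2 f:
  H = [[9, 3], [3, 1]]
Verify stationarity: grad f(x*) = H x* + g = (0, 0).
Eigenvalues of H: 0, 10.
H has a zero eigenvalue (singular; positive semidefinite but not definite), so H is neither positive definite, negative definite, nor indefinite. The second-order test alone is inconclusive -> degen.
(Indeed, f is constant along the null direction of H through x*, so x* is not a strict local extremum.)

degen


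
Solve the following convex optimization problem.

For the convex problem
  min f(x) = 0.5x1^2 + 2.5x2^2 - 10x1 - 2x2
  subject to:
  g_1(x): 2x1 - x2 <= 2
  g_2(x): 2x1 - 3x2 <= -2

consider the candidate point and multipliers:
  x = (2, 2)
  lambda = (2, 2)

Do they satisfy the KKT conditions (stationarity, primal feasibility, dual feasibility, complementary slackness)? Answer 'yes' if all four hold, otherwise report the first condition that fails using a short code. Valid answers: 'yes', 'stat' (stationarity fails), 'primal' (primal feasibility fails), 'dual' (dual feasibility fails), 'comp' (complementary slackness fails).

Gradient of f: grad f(x) = Q x + c = (-8, 8)
Constraint values g_i(x) = a_i^T x - b_i:
  g_1((2, 2)) = 0
  g_2((2, 2)) = 0
Stationarity residual: grad f(x) + sum_i lambda_i a_i = (0, 0)
  -> stationarity OK
Primal feasibility (all g_i <= 0): OK
Dual feasibility (all lambda_i >= 0): OK
Complementary slackness (lambda_i * g_i(x) = 0 for all i): OK

Verdict: yes, KKT holds.

yes


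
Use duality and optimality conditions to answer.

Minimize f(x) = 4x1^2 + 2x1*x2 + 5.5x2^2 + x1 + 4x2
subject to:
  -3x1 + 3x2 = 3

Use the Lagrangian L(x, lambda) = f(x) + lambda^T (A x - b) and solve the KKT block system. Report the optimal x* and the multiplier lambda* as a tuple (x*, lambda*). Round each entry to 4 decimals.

Form the Lagrangian:
  L(x, lambda) = (1/2) x^T Q x + c^T x + lambda^T (A x - b)
Stationarity (grad_x L = 0): Q x + c + A^T lambda = 0.
Primal feasibility: A x = b.

This gives the KKT block system:
  [ Q   A^T ] [ x     ]   [-c ]
  [ A    0  ] [ lambda ] = [ b ]

Solving the linear system:
  x*      = (-0.7826, 0.2174)
  lambda* = (-1.6087)
  f(x*)   = 2.4565

x* = (-0.7826, 0.2174), lambda* = (-1.6087)


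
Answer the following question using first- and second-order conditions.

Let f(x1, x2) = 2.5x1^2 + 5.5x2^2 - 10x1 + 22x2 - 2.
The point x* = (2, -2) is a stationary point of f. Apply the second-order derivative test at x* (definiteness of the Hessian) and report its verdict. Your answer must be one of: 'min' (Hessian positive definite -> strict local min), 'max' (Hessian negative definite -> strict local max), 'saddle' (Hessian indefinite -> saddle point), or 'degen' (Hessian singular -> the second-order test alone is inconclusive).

Compute the Hessian H = grad^2 f:
  H = [[5, 0], [0, 11]]
Verify stationarity: grad f(x*) = H x* + g = (0, 0).
Eigenvalues of H: 5, 11.
Both eigenvalues > 0, so H is positive definite -> x* is a strict local min.

min


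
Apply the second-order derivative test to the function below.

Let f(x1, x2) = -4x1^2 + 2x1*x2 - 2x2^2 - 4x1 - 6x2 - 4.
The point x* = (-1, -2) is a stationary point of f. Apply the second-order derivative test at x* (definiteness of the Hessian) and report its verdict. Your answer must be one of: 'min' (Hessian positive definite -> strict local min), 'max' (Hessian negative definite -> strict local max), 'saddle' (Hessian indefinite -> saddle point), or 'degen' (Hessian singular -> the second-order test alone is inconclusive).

Compute the Hessian H = grad^2 f:
  H = [[-8, 2], [2, -4]]
Verify stationarity: grad f(x*) = H x* + g = (0, 0).
Eigenvalues of H: -8.8284, -3.1716.
Both eigenvalues < 0, so H is negative definite -> x* is a strict local max.

max


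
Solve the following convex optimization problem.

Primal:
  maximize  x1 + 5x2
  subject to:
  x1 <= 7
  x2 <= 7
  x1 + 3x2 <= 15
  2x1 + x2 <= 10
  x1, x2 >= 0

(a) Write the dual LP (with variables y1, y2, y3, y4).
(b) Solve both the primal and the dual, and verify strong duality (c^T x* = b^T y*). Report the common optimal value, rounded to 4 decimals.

The standard primal-dual pair for 'max c^T x s.t. A x <= b, x >= 0' is:
  Dual:  min b^T y  s.t.  A^T y >= c,  y >= 0.

So the dual LP is:
  minimize  7y1 + 7y2 + 15y3 + 10y4
  subject to:
    y1 + y3 + 2y4 >= 1
    y2 + 3y3 + y4 >= 5
    y1, y2, y3, y4 >= 0

Solving the primal: x* = (0, 5).
  primal value c^T x* = 25.
Solving the dual: y* = (0, 0, 1.6667, 0).
  dual value b^T y* = 25.
Strong duality: c^T x* = b^T y*. Confirmed.

25


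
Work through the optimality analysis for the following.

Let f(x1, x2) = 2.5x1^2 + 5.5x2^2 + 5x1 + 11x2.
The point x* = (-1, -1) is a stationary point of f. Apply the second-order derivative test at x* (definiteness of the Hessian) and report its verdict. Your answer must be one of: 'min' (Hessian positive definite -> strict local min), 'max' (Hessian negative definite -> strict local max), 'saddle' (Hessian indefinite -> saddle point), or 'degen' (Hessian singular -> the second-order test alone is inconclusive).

Compute the Hessian H = grad^2 f:
  H = [[5, 0], [0, 11]]
Verify stationarity: grad f(x*) = H x* + g = (0, 0).
Eigenvalues of H: 5, 11.
Both eigenvalues > 0, so H is positive definite -> x* is a strict local min.

min


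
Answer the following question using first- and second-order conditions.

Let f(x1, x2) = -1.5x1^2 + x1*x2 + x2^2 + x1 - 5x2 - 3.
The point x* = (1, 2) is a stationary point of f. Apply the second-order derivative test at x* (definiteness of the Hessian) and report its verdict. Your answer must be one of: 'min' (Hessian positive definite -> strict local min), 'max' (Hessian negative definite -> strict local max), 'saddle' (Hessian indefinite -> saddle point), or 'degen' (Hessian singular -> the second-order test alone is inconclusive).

Compute the Hessian H = grad^2 f:
  H = [[-3, 1], [1, 2]]
Verify stationarity: grad f(x*) = H x* + g = (0, 0).
Eigenvalues of H: -3.1926, 2.1926.
Eigenvalues have mixed signs, so H is indefinite -> x* is a saddle point.

saddle


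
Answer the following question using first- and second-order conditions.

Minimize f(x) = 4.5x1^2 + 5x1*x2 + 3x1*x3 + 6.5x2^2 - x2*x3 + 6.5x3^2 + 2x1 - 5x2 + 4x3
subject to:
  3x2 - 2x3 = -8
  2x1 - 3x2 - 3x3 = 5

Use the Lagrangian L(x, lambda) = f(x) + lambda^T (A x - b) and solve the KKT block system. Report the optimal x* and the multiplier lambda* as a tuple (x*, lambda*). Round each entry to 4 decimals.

Form the Lagrangian:
  L(x, lambda) = (1/2) x^T Q x + c^T x + lambda^T (A x - b)
Stationarity (grad_x L = 0): Q x + c + A^T lambda = 0.
Primal feasibility: A x = b.

This gives the KKT block system:
  [ Q   A^T ] [ x     ]   [-c ]
  [ A    0  ] [ lambda ] = [ b ]

Solving the linear system:
  x*      = (0.6678, -2.0886, 0.8671)
  lambda* = (9.8089, -0.0844)
  f(x*)   = 47.0699

x* = (0.6678, -2.0886, 0.8671), lambda* = (9.8089, -0.0844)


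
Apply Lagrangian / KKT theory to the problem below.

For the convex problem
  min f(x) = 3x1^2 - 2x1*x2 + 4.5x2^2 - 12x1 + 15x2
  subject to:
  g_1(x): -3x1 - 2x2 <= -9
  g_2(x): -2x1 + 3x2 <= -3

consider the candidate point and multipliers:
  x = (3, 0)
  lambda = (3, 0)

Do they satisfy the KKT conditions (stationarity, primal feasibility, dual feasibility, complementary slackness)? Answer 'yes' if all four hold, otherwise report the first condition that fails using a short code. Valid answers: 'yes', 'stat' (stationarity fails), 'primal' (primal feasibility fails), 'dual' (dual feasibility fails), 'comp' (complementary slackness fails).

Gradient of f: grad f(x) = Q x + c = (6, 9)
Constraint values g_i(x) = a_i^T x - b_i:
  g_1((3, 0)) = 0
  g_2((3, 0)) = -3
Stationarity residual: grad f(x) + sum_i lambda_i a_i = (-3, 3)
  -> stationarity FAILS
Primal feasibility (all g_i <= 0): OK
Dual feasibility (all lambda_i >= 0): OK
Complementary slackness (lambda_i * g_i(x) = 0 for all i): OK

Verdict: the first failing condition is stationarity -> stat.

stat
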